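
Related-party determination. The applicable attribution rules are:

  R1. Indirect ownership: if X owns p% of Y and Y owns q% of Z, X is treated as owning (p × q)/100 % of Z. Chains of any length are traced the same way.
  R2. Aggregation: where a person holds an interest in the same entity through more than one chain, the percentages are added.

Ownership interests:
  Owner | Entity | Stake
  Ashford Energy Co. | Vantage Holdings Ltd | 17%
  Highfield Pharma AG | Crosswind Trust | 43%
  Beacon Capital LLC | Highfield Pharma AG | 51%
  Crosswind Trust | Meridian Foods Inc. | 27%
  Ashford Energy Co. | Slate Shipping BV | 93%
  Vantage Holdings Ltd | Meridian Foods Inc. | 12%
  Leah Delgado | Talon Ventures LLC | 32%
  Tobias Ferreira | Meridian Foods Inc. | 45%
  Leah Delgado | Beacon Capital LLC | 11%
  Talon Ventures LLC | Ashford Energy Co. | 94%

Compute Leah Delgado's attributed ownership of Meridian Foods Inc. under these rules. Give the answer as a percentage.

Chain via Talon Ventures LLC → Ashford Energy Co. → Vantage Holdings Ltd (R1): 32% × 94% × 17% × 12% = 0.613632% of Meridian Foods Inc.
Chain via Beacon Capital LLC → Highfield Pharma AG → Crosswind Trust (R1): 11% × 51% × 43% × 27% = 0.651321% of Meridian Foods Inc.
Aggregating (R2): 0.613632% + 0.651321% = 1.264953%.

1.264953%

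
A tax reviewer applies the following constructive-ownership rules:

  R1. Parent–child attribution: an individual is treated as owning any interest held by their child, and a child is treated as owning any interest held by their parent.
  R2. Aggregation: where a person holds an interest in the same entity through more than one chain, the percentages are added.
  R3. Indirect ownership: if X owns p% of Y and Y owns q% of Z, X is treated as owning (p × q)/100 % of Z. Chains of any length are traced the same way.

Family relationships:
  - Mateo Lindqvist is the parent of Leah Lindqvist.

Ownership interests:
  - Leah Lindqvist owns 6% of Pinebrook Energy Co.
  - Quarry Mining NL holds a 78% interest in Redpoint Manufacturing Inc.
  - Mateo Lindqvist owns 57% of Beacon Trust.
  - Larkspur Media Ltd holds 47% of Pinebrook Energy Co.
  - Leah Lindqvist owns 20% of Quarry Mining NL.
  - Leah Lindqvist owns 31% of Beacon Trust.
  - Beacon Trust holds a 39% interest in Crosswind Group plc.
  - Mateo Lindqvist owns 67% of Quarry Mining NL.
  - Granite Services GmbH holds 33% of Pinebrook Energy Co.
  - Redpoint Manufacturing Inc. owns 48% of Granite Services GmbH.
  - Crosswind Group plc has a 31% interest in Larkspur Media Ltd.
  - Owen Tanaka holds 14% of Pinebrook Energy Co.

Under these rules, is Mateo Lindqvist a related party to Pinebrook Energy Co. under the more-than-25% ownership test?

By parent–child attribution (R1), Mateo Lindqvist is treated as also owning Leah Lindqvist's interest in Beacon Trust, giving 57% + 31% = 88%.
By parent–child attribution (R1), Mateo Lindqvist is treated as also owning Leah Lindqvist's interest in Quarry Mining NL, giving 67% + 20% = 87%.
By parent–child attribution (R1), Mateo Lindqvist is treated as owning Leah Lindqvist's 6% interest in Pinebrook Energy Co.
Chain via Beacon Trust → Crosswind Group plc → Larkspur Media Ltd (R3): 88% × 39% × 31% × 47% = 5.000424% of Pinebrook Energy Co.
Chain via Quarry Mining NL → Redpoint Manufacturing Inc. → Granite Services GmbH (R3): 87% × 78% × 48% × 33% = 10.749024% of Pinebrook Energy Co.
Direct interest in Pinebrook Energy Co: 6%.
Aggregating (R2): 5.000424% + 10.749024% + 6% = 21.749448%.
21.749448% does not exceed the 25% threshold, so Mateo is not a related party to Pinebrook Energy Co.

No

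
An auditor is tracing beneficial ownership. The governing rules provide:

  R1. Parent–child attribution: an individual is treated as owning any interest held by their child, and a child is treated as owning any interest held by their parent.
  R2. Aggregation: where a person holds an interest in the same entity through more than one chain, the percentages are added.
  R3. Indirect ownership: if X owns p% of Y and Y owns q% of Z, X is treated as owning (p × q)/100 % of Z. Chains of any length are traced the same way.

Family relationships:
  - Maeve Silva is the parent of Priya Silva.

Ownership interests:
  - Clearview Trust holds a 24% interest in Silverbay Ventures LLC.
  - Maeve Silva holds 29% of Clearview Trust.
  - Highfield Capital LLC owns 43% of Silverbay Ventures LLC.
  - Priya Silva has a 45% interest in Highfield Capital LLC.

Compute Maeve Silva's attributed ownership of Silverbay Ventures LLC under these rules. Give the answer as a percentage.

By parent–child attribution (R1), Maeve Silva is treated as owning Priya Silva's 45% interest in Highfield Capital LLC.
Chain via Clearview Trust (R3): 29% × 24% = 6.96% of Silverbay Ventures LLC.
Chain via Highfield Capital LLC (R3): 45% × 43% = 19.35% of Silverbay Ventures LLC.
Aggregating (R2): 6.96% + 19.35% = 26.31%.

26.31%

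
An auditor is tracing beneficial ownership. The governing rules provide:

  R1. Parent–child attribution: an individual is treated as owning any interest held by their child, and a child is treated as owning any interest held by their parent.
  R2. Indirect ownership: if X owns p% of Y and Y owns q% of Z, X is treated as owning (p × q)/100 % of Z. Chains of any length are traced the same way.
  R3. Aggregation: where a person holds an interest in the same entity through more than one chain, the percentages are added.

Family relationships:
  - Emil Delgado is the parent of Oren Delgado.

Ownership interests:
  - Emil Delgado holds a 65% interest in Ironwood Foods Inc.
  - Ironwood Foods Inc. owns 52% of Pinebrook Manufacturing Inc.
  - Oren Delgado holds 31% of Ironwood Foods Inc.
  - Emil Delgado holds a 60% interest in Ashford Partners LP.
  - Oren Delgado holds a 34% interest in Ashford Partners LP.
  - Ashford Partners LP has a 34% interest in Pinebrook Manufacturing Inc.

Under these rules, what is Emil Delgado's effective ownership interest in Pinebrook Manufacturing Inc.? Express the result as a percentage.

By parent–child attribution (R1), Emil Delgado is treated as also owning Oren Delgado's interest in Ironwood Foods Inc, giving 65% + 31% = 96%.
By parent–child attribution (R1), Emil Delgado is treated as also owning Oren Delgado's interest in Ashford Partners LP, giving 60% + 34% = 94%.
Chain via Ironwood Foods Inc. (R2): 96% × 52% = 49.92% of Pinebrook Manufacturing Inc.
Chain via Ashford Partners LP (R2): 94% × 34% = 31.96% of Pinebrook Manufacturing Inc.
Aggregating (R3): 49.92% + 31.96% = 81.88%.

81.88%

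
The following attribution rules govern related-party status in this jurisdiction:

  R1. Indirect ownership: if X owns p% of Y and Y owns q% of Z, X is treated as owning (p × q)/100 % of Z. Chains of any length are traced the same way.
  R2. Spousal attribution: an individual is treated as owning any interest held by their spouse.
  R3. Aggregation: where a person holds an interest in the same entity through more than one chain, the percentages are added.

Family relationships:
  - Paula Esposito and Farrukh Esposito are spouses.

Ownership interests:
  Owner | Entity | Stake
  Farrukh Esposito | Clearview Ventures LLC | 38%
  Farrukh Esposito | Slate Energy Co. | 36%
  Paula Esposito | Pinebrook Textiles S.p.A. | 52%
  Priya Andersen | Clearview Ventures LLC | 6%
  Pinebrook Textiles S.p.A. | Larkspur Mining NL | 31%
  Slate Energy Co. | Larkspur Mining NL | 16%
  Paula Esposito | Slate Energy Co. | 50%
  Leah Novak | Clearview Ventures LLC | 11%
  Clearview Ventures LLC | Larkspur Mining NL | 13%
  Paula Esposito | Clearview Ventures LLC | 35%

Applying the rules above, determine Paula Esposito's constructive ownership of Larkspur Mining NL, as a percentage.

39.37%

By spousal attribution (R2), Paula Esposito is treated as also owning Farrukh Esposito's interest in Slate Energy Co, giving 50% + 36% = 86%.
By spousal attribution (R2), Paula Esposito is treated as also owning Farrukh Esposito's interest in Clearview Ventures LLC, giving 35% + 38% = 73%.
Chain via Slate Energy Co. (R1): 86% × 16% = 13.76% of Larkspur Mining NL.
Chain via Pinebrook Textiles S.p.A. (R1): 52% × 31% = 16.12% of Larkspur Mining NL.
Chain via Clearview Ventures LLC (R1): 73% × 13% = 9.49% of Larkspur Mining NL.
Aggregating (R3): 13.76% + 16.12% + 9.49% = 39.37%.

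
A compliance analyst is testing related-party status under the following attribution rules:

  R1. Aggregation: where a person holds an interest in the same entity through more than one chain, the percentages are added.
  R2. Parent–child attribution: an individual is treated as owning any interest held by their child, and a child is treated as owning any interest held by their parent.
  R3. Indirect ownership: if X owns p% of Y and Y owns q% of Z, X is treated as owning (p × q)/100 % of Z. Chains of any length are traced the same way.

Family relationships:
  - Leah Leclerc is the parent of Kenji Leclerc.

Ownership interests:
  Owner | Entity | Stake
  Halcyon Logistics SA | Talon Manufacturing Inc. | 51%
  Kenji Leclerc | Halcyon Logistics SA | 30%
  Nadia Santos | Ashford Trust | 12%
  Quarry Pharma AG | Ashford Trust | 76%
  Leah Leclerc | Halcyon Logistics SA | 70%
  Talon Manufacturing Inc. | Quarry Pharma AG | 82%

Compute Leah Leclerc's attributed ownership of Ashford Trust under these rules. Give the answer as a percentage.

31.7832%

By parent–child attribution (R2), Leah Leclerc is treated as also owning Kenji Leclerc's interest in Halcyon Logistics SA, giving 70% + 30% = 100%.
Chain via Halcyon Logistics SA → Talon Manufacturing Inc. → Quarry Pharma AG (R3): 100% × 51% × 82% × 76% = 31.7832% of Ashford Trust.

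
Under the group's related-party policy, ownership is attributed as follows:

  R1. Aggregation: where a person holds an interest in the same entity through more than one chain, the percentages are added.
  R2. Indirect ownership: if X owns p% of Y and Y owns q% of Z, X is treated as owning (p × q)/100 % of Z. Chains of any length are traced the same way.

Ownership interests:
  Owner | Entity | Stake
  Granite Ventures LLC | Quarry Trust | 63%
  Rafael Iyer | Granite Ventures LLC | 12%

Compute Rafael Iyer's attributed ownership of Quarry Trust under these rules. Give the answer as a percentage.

Chain via Granite Ventures LLC (R2): 12% × 63% = 7.56% of Quarry Trust.

7.56%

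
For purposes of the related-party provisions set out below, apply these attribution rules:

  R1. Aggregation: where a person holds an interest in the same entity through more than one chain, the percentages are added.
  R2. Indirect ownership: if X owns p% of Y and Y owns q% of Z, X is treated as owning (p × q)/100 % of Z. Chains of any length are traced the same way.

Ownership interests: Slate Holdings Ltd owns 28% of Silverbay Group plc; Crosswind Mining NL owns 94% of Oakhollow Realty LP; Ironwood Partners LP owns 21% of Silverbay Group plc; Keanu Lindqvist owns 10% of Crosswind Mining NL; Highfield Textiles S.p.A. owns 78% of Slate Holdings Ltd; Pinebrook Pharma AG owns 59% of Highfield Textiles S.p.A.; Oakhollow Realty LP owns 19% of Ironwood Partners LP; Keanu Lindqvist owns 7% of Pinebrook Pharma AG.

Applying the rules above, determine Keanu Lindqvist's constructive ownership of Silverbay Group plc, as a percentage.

Chain via Crosswind Mining NL → Oakhollow Realty LP → Ironwood Partners LP (R2): 10% × 94% × 19% × 21% = 0.37506% of Silverbay Group plc.
Chain via Pinebrook Pharma AG → Highfield Textiles S.p.A. → Slate Holdings Ltd (R2): 7% × 59% × 78% × 28% = 0.901992% of Silverbay Group plc.
Aggregating (R1): 0.37506% + 0.901992% = 1.277052%.

1.277052%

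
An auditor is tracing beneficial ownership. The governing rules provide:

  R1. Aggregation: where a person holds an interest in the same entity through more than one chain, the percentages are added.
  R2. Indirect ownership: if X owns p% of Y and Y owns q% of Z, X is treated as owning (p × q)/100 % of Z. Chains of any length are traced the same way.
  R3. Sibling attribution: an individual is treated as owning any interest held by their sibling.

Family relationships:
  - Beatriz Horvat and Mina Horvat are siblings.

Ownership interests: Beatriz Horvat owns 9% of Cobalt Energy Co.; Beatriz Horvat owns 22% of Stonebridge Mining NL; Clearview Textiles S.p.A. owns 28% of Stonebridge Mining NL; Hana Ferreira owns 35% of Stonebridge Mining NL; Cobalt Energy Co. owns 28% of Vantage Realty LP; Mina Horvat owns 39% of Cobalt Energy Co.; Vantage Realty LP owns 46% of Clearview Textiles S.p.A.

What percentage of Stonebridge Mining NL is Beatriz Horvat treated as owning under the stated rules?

By sibling attribution (R3), Beatriz Horvat is treated as also owning Mina Horvat's interest in Cobalt Energy Co, giving 9% + 39% = 48%.
Chain via Cobalt Energy Co. → Vantage Realty LP → Clearview Textiles S.p.A. (R2): 48% × 28% × 46% × 28% = 1.731072% of Stonebridge Mining NL.
Direct interest in Stonebridge Mining NL: 22%.
Aggregating (R1): 1.731072% + 22% = 23.731072%.

23.731072%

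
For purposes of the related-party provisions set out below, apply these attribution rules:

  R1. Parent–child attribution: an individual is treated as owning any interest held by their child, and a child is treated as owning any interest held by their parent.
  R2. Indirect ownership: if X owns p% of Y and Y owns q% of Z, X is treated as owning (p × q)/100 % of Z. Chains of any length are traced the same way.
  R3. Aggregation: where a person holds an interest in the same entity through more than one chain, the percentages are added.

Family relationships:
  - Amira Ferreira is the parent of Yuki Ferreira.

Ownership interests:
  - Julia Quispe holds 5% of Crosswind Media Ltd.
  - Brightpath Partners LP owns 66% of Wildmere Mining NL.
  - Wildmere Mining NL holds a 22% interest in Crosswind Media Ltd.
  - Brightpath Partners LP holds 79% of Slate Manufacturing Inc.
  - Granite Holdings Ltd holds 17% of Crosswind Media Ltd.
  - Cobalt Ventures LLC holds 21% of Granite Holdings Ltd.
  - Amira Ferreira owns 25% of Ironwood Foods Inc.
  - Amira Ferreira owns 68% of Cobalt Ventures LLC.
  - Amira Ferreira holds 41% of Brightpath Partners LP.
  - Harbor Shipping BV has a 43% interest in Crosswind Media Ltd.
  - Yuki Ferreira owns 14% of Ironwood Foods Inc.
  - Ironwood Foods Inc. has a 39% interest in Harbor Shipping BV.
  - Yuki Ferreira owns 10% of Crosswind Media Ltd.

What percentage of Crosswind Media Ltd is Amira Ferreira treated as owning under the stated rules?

24.9211%

By parent–child attribution (R1), Amira Ferreira is treated as also owning Yuki Ferreira's interest in Ironwood Foods Inc, giving 25% + 14% = 39%.
By parent–child attribution (R1), Amira Ferreira is treated as owning Yuki Ferreira's 10% interest in Crosswind Media Ltd.
Chain via Brightpath Partners LP → Wildmere Mining NL (R2): 41% × 66% × 22% = 5.9532% of Crosswind Media Ltd.
Chain via Ironwood Foods Inc. → Harbor Shipping BV (R2): 39% × 39% × 43% = 6.5403% of Crosswind Media Ltd.
Chain via Cobalt Ventures LLC → Granite Holdings Ltd (R2): 68% × 21% × 17% = 2.4276% of Crosswind Media Ltd.
Direct interest in Crosswind Media Ltd: 10%.
Aggregating (R3): 5.9532% + 6.5403% + 2.4276% + 10% = 24.9211%.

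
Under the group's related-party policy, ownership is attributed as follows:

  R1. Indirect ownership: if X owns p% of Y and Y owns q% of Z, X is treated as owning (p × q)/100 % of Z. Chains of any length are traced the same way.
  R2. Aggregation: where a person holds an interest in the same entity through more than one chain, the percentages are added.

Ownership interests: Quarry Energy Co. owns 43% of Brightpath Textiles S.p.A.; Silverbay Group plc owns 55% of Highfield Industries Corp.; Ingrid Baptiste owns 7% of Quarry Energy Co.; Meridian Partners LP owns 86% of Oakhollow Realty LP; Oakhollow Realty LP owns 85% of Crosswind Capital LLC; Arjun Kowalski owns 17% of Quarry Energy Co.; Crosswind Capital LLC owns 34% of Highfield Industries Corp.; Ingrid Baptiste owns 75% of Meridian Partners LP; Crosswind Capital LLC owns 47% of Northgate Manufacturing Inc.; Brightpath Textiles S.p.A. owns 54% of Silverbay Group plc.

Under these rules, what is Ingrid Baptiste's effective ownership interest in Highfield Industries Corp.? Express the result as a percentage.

Chain via Meridian Partners LP → Oakhollow Realty LP → Crosswind Capital LLC (R1): 75% × 86% × 85% × 34% = 18.6405% of Highfield Industries Corp.
Chain via Quarry Energy Co. → Brightpath Textiles S.p.A. → Silverbay Group plc (R1): 7% × 43% × 54% × 55% = 0.89397% of Highfield Industries Corp.
Aggregating (R2): 18.6405% + 0.89397% = 19.53447%.

19.53447%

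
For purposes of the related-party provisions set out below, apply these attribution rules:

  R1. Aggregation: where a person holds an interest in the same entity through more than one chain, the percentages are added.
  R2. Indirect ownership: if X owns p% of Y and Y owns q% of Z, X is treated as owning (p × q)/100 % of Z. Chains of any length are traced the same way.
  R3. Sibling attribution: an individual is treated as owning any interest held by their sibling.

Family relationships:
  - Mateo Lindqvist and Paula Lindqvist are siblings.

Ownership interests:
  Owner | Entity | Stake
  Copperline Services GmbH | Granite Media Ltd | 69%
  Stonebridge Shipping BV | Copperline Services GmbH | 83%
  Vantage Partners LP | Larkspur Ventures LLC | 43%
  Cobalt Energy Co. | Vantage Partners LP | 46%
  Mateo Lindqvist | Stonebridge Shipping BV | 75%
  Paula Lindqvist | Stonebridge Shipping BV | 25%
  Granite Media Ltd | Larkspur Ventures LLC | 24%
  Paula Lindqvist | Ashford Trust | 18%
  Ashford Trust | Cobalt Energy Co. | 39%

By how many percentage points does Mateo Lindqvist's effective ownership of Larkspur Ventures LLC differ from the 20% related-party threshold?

By sibling attribution (R3), Mateo Lindqvist is treated as also owning Paula Lindqvist's interest in Stonebridge Shipping BV, giving 75% + 25% = 100%.
By sibling attribution (R3), Mateo Lindqvist is treated as owning Paula Lindqvist's 18% interest in Ashford Trust.
Chain via Stonebridge Shipping BV → Copperline Services GmbH → Granite Media Ltd (R2): 100% × 83% × 69% × 24% = 13.7448% of Larkspur Ventures LLC.
Chain via Ashford Trust → Cobalt Energy Co. → Vantage Partners LP (R2): 18% × 39% × 46% × 43% = 1.388556% of Larkspur Ventures LLC.
Aggregating (R1): 13.7448% + 1.388556% = 15.133356%.
15.133356% falls short of the 20% threshold by 4.866644 percentage points.

4.866644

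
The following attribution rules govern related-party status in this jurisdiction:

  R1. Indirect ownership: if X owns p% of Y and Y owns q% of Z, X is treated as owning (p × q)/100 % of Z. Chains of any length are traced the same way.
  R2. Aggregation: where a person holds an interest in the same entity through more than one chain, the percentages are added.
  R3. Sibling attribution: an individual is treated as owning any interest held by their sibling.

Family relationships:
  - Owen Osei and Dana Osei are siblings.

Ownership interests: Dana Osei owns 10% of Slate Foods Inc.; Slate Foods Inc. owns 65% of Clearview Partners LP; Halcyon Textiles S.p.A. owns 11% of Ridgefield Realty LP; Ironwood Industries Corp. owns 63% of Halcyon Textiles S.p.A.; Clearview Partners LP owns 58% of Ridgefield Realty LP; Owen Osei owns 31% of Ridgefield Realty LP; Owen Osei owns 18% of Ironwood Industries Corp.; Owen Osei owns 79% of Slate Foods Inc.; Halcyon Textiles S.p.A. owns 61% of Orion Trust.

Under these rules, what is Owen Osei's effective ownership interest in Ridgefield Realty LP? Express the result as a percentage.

65.8004%

By sibling attribution (R3), Owen Osei is treated as also owning Dana Osei's interest in Slate Foods Inc, giving 79% + 10% = 89%.
Chain via Ironwood Industries Corp. → Halcyon Textiles S.p.A. (R1): 18% × 63% × 11% = 1.2474% of Ridgefield Realty LP.
Chain via Slate Foods Inc. → Clearview Partners LP (R1): 89% × 65% × 58% = 33.553% of Ridgefield Realty LP.
Direct interest in Ridgefield Realty LP: 31%.
Aggregating (R2): 1.2474% + 33.553% + 31% = 65.8004%.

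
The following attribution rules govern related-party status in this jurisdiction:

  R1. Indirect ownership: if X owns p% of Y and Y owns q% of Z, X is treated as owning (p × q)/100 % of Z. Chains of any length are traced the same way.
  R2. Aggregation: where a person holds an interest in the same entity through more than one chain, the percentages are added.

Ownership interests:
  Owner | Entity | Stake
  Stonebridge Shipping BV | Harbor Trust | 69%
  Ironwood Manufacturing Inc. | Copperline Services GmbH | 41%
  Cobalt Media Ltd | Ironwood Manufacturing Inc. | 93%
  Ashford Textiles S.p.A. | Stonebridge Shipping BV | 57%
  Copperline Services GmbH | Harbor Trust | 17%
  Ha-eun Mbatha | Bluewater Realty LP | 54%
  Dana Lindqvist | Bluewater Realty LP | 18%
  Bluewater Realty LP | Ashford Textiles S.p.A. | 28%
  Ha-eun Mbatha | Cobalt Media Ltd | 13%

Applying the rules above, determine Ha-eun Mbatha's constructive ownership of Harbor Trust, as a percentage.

Chain via Bluewater Realty LP → Ashford Textiles S.p.A. → Stonebridge Shipping BV (R1): 54% × 28% × 57% × 69% = 5.946696% of Harbor Trust.
Chain via Cobalt Media Ltd → Ironwood Manufacturing Inc. → Copperline Services GmbH (R1): 13% × 93% × 41% × 17% = 0.842673% of Harbor Trust.
Aggregating (R2): 5.946696% + 0.842673% = 6.789369%.

6.789369%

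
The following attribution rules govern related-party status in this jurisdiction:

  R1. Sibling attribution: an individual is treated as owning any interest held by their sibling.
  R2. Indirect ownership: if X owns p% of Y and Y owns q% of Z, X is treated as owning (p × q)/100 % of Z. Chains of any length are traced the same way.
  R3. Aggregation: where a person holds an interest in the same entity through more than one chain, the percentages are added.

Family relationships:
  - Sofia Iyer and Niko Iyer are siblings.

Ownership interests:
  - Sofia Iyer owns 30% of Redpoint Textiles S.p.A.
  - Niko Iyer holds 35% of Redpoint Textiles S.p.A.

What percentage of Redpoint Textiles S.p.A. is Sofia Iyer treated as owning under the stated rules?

65%

By sibling attribution (R1), Sofia Iyer is treated as also owning Niko Iyer's interest in Redpoint Textiles S.p.A, giving 30% + 35% = 65%.
Direct interest in Redpoint Textiles S.p.A: 65%.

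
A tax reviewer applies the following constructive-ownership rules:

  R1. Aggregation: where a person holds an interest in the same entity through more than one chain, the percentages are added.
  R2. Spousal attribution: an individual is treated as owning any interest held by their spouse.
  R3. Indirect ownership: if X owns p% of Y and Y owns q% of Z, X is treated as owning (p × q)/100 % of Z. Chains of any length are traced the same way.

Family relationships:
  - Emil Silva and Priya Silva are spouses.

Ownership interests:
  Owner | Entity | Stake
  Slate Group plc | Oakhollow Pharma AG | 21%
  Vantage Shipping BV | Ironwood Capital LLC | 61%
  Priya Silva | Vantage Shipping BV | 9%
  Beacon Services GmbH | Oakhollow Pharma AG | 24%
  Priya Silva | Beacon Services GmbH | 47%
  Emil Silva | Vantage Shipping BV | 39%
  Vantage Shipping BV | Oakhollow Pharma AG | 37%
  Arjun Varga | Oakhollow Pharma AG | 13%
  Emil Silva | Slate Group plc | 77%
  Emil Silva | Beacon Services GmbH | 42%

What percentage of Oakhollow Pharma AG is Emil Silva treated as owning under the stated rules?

55.29%

By spousal attribution (R2), Emil Silva is treated as also owning Priya Silva's interest in Beacon Services GmbH, giving 42% + 47% = 89%.
By spousal attribution (R2), Emil Silva is treated as also owning Priya Silva's interest in Vantage Shipping BV, giving 39% + 9% = 48%.
Chain via Slate Group plc (R3): 77% × 21% = 16.17% of Oakhollow Pharma AG.
Chain via Beacon Services GmbH (R3): 89% × 24% = 21.36% of Oakhollow Pharma AG.
Chain via Vantage Shipping BV (R3): 48% × 37% = 17.76% of Oakhollow Pharma AG.
Aggregating (R1): 16.17% + 21.36% + 17.76% = 55.29%.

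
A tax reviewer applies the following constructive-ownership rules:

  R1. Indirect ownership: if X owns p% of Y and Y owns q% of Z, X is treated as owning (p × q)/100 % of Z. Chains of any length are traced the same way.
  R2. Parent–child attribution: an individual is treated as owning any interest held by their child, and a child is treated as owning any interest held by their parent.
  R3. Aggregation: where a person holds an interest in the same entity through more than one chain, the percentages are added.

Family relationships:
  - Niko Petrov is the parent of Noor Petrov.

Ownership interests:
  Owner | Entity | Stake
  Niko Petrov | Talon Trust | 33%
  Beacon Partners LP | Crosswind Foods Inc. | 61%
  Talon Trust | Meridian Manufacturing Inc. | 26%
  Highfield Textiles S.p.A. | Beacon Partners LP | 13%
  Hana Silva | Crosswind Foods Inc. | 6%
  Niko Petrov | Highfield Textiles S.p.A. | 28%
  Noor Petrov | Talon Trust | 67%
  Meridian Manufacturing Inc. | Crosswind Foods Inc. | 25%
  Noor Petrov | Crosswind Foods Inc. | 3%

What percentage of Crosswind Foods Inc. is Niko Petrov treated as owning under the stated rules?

By parent–child attribution (R2), Niko Petrov is treated as also owning Noor Petrov's interest in Talon Trust, giving 33% + 67% = 100%.
By parent–child attribution (R2), Niko Petrov is treated as owning Noor Petrov's 3% interest in Crosswind Foods Inc.
Chain via Highfield Textiles S.p.A. → Beacon Partners LP (R1): 28% × 13% × 61% = 2.2204% of Crosswind Foods Inc.
Chain via Talon Trust → Meridian Manufacturing Inc. (R1): 100% × 26% × 25% = 6.5% of Crosswind Foods Inc.
Direct interest in Crosswind Foods Inc: 3%.
Aggregating (R3): 2.2204% + 6.5% + 3% = 11.7204%.

11.7204%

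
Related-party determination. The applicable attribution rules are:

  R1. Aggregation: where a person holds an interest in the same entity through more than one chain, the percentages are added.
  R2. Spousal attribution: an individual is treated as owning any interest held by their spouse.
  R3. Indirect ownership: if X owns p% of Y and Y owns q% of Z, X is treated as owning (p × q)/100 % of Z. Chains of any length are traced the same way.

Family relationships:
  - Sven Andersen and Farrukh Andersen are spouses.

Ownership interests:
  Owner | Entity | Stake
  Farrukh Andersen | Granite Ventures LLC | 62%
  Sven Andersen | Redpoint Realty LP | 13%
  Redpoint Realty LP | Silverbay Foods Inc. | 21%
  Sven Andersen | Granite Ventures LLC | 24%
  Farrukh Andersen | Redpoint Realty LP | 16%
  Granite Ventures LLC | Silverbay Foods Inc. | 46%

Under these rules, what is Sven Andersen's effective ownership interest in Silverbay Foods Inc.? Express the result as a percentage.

45.65%

By spousal attribution (R2), Sven Andersen is treated as also owning Farrukh Andersen's interest in Redpoint Realty LP, giving 13% + 16% = 29%.
By spousal attribution (R2), Sven Andersen is treated as also owning Farrukh Andersen's interest in Granite Ventures LLC, giving 24% + 62% = 86%.
Chain via Redpoint Realty LP (R3): 29% × 21% = 6.09% of Silverbay Foods Inc.
Chain via Granite Ventures LLC (R3): 86% × 46% = 39.56% of Silverbay Foods Inc.
Aggregating (R1): 6.09% + 39.56% = 45.65%.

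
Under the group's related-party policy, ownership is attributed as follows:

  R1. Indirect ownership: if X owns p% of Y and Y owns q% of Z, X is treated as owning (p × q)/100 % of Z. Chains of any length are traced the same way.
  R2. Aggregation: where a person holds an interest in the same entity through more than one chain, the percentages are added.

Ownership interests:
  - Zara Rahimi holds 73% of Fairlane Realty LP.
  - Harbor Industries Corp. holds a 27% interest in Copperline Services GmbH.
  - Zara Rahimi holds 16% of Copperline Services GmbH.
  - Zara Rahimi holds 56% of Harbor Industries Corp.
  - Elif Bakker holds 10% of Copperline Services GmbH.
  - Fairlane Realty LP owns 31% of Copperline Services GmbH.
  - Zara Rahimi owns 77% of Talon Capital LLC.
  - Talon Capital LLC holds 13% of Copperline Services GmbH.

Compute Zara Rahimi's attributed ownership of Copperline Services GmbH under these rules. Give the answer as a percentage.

63.76%

Chain via Fairlane Realty LP (R1): 73% × 31% = 22.63% of Copperline Services GmbH.
Chain via Harbor Industries Corp. (R1): 56% × 27% = 15.12% of Copperline Services GmbH.
Chain via Talon Capital LLC (R1): 77% × 13% = 10.01% of Copperline Services GmbH.
Direct interest in Copperline Services GmbH: 16%.
Aggregating (R2): 22.63% + 15.12% + 10.01% + 16% = 63.76%.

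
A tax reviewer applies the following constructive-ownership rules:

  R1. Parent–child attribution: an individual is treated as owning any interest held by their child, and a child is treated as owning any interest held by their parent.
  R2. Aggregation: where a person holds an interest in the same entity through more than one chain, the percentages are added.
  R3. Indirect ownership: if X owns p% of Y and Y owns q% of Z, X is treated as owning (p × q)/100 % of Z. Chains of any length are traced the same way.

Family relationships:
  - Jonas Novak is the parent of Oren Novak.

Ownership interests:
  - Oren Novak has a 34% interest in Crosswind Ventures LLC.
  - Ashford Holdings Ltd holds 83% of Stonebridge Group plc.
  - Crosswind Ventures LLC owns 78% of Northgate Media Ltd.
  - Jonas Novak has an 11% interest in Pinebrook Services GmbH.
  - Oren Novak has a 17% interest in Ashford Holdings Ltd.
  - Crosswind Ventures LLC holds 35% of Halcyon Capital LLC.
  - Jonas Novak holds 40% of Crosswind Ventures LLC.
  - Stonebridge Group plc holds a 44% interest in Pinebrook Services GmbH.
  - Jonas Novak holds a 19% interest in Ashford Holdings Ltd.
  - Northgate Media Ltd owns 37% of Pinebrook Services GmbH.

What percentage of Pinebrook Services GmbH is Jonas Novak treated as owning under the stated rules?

By parent–child attribution (R1), Jonas Novak is treated as also owning Oren Novak's interest in Crosswind Ventures LLC, giving 40% + 34% = 74%.
By parent–child attribution (R1), Jonas Novak is treated as also owning Oren Novak's interest in Ashford Holdings Ltd, giving 19% + 17% = 36%.
Chain via Crosswind Ventures LLC → Northgate Media Ltd (R3): 74% × 78% × 37% = 21.3564% of Pinebrook Services GmbH.
Chain via Ashford Holdings Ltd → Stonebridge Group plc (R3): 36% × 83% × 44% = 13.1472% of Pinebrook Services GmbH.
Direct interest in Pinebrook Services GmbH: 11%.
Aggregating (R2): 21.3564% + 13.1472% + 11% = 45.5036%.

45.5036%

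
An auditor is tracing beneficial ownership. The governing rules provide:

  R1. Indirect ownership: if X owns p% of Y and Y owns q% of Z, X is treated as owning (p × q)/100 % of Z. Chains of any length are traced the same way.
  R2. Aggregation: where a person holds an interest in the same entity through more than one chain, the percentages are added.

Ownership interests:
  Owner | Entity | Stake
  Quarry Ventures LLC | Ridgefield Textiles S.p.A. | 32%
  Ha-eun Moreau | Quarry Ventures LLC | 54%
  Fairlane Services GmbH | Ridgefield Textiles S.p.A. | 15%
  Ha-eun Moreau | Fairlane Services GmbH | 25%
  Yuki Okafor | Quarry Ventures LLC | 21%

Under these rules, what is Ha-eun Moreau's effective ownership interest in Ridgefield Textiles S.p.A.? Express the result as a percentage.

21.03%

Chain via Quarry Ventures LLC (R1): 54% × 32% = 17.28% of Ridgefield Textiles S.p.A.
Chain via Fairlane Services GmbH (R1): 25% × 15% = 3.75% of Ridgefield Textiles S.p.A.
Aggregating (R2): 17.28% + 3.75% = 21.03%.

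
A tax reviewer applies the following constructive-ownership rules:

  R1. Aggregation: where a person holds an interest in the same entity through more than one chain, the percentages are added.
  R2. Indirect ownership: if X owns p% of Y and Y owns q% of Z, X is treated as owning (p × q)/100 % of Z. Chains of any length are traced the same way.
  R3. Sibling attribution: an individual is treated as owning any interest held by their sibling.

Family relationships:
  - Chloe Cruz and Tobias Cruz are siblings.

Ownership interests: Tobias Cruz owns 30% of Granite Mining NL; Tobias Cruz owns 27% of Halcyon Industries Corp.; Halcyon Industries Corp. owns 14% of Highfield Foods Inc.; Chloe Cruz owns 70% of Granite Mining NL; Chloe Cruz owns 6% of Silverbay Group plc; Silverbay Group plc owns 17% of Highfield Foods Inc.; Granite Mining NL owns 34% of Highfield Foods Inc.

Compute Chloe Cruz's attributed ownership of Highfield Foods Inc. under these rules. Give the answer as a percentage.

38.8%

By sibling attribution (R3), Chloe Cruz is treated as also owning Tobias Cruz's interest in Granite Mining NL, giving 70% + 30% = 100%.
By sibling attribution (R3), Chloe Cruz is treated as owning Tobias Cruz's 27% interest in Halcyon Industries Corp.
Chain via Silverbay Group plc (R2): 6% × 17% = 1.02% of Highfield Foods Inc.
Chain via Granite Mining NL (R2): 100% × 34% = 34% of Highfield Foods Inc.
Chain via Halcyon Industries Corp. (R2): 27% × 14% = 3.78% of Highfield Foods Inc.
Aggregating (R1): 1.02% + 34% + 3.78% = 38.8%.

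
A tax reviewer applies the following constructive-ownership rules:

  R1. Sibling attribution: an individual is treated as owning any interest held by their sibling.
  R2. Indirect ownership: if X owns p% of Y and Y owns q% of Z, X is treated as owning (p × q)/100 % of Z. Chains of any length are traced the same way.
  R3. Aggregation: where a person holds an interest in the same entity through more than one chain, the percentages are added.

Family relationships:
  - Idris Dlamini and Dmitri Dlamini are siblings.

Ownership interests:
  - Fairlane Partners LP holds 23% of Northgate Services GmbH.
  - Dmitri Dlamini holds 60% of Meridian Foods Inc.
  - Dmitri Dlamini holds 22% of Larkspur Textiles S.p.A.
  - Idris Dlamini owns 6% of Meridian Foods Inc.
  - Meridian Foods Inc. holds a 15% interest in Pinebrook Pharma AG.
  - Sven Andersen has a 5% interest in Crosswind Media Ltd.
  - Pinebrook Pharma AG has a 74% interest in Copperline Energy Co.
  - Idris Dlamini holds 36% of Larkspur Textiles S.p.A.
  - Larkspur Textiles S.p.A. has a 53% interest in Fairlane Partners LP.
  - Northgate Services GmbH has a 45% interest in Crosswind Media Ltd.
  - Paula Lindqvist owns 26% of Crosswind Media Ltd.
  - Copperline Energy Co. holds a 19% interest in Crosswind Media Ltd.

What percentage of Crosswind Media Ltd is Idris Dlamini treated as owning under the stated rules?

By sibling attribution (R1), Idris Dlamini is treated as also owning Dmitri Dlamini's interest in Meridian Foods Inc, giving 6% + 60% = 66%.
By sibling attribution (R1), Idris Dlamini is treated as also owning Dmitri Dlamini's interest in Larkspur Textiles S.p.A, giving 36% + 22% = 58%.
Chain via Meridian Foods Inc. → Pinebrook Pharma AG → Copperline Energy Co. (R2): 66% × 15% × 74% × 19% = 1.39194% of Crosswind Media Ltd.
Chain via Larkspur Textiles S.p.A. → Fairlane Partners LP → Northgate Services GmbH (R2): 58% × 53% × 23% × 45% = 3.18159% of Crosswind Media Ltd.
Aggregating (R3): 1.39194% + 3.18159% = 4.57353%.

4.57353%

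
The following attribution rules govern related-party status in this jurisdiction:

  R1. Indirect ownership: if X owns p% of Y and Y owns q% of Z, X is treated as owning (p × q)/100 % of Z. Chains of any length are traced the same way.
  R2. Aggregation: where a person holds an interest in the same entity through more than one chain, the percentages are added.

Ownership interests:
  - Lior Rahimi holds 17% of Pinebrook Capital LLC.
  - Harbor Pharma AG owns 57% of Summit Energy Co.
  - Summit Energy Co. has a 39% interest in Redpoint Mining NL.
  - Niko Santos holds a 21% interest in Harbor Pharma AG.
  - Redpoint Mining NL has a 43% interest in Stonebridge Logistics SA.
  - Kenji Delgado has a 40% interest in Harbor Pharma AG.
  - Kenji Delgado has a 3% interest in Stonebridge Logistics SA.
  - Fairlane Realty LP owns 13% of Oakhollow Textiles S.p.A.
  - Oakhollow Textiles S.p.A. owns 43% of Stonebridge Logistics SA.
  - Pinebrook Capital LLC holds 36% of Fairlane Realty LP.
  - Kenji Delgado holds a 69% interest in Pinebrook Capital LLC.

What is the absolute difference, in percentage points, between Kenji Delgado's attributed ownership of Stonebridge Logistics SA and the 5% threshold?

3.212116

Chain via Harbor Pharma AG → Summit Energy Co. → Redpoint Mining NL (R1): 40% × 57% × 39% × 43% = 3.82356% of Stonebridge Logistics SA.
Chain via Pinebrook Capital LLC → Fairlane Realty LP → Oakhollow Textiles S.p.A. (R1): 69% × 36% × 13% × 43% = 1.388556% of Stonebridge Logistics SA.
Direct interest in Stonebridge Logistics SA: 3%.
Aggregating (R2): 3.82356% + 1.388556% + 3% = 8.212116%.
8.212116% exceeds the 5% threshold by 3.212116 percentage points.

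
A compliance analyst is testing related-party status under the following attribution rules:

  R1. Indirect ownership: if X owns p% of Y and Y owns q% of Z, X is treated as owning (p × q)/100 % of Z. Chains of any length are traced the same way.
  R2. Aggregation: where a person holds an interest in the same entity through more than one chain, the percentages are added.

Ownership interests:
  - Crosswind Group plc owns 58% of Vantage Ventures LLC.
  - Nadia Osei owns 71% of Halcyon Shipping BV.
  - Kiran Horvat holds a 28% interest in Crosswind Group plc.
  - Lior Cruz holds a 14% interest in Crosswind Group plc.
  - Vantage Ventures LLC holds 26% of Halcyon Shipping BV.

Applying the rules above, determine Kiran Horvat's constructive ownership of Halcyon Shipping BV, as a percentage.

Chain via Crosswind Group plc → Vantage Ventures LLC (R1): 28% × 58% × 26% = 4.2224% of Halcyon Shipping BV.

4.2224%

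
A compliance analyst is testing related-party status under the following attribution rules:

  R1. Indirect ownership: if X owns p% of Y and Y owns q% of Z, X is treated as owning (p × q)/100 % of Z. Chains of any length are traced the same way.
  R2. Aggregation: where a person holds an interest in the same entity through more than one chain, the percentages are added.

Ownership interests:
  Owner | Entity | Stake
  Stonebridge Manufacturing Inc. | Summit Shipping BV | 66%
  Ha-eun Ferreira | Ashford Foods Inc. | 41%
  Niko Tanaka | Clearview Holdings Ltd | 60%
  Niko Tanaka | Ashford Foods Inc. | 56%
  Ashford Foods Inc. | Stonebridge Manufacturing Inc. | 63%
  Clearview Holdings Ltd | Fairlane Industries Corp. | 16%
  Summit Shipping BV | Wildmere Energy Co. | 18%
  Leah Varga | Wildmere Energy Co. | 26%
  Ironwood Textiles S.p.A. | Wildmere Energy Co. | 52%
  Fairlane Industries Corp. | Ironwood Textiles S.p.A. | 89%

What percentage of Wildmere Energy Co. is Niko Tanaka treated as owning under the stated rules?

Chain via Ashford Foods Inc. → Stonebridge Manufacturing Inc. → Summit Shipping BV (R1): 56% × 63% × 66% × 18% = 4.191264% of Wildmere Energy Co.
Chain via Clearview Holdings Ltd → Fairlane Industries Corp. → Ironwood Textiles S.p.A. (R1): 60% × 16% × 89% × 52% = 4.44288% of Wildmere Energy Co.
Aggregating (R2): 4.191264% + 4.44288% = 8.634144%.

8.634144%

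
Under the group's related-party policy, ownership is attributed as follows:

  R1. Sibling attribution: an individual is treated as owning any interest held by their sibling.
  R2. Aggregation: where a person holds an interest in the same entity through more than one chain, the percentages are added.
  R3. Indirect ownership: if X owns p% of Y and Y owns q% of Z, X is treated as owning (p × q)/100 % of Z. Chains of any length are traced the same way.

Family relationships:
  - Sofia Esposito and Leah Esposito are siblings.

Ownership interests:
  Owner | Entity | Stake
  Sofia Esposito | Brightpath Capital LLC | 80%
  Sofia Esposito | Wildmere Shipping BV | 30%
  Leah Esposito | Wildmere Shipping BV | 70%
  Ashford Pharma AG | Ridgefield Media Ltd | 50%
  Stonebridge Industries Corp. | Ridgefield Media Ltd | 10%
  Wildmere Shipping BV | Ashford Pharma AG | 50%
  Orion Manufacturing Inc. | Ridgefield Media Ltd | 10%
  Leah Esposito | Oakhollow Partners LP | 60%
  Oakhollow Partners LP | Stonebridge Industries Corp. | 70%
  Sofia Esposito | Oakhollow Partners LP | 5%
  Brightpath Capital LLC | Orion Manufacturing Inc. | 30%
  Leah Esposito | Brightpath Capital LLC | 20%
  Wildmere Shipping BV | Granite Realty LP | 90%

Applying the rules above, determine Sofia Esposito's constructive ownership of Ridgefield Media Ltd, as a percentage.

By sibling attribution (R1), Sofia Esposito is treated as also owning Leah Esposito's interest in Wildmere Shipping BV, giving 30% + 70% = 100%.
By sibling attribution (R1), Sofia Esposito is treated as also owning Leah Esposito's interest in Brightpath Capital LLC, giving 80% + 20% = 100%.
By sibling attribution (R1), Sofia Esposito is treated as also owning Leah Esposito's interest in Oakhollow Partners LP, giving 5% + 60% = 65%.
Chain via Wildmere Shipping BV → Ashford Pharma AG (R3): 100% × 50% × 50% = 25% of Ridgefield Media Ltd.
Chain via Brightpath Capital LLC → Orion Manufacturing Inc. (R3): 100% × 30% × 10% = 3% of Ridgefield Media Ltd.
Chain via Oakhollow Partners LP → Stonebridge Industries Corp. (R3): 65% × 70% × 10% = 4.55% of Ridgefield Media Ltd.
Aggregating (R2): 25% + 3% + 4.55% = 32.55%.

32.55%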